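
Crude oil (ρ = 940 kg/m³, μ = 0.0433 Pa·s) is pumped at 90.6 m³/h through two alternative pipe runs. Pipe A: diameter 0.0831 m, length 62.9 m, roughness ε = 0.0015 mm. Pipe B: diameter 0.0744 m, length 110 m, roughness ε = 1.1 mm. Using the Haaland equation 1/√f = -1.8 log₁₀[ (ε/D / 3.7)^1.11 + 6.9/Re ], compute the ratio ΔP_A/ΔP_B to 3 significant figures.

Pipe A: V = Q/A = 0.02517/0.005424 = 4.64 m/s; Re = 8371; ε/D = 1.81e-05; Haaland → f = 0.03247; ΔP_A = f(L/D)(ρV²/2) = 2.487e+05 Pa.
Pipe B: V = Q/A = 0.02517/0.004347 = 5.789 m/s; Re = 9350; ε/D = 0.0148; Haaland → f = 0.04801; ΔP_B = f(L/D)(ρV²/2) = 1.118e+06 Pa.
ΔP_A/ΔP_B = 2.487e+05/1.118e+06 = 0.222.

ΔP_A/ΔP_B ≈ 0.222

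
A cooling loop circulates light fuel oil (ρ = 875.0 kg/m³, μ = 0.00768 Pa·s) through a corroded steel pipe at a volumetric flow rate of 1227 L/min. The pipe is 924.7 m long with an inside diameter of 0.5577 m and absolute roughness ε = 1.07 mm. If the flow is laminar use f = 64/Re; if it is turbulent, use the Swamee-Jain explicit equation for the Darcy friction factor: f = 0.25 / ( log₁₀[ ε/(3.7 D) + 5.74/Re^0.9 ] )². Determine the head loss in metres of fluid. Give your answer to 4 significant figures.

h_f ≈ 0.02343 m

Q = 1227 L/min = 1227/60000 = 0.02045 m³/s.
Cross-sectional area A = πD²/4 = π(0.5577)²/4 = 0.2443 m²; mean velocity V = Q/A = 0.02045/0.2443 = 0.08371 m/s.
Reynolds number Re = ρVD/μ = 875 · 0.08371 · 0.5577 / 0.00768 = 5319.
Re > 4000 → turbulent. Relative roughness ε/D = 0.00107/0.5577 = 0.00192. Swamee-Jain: f = 0.25/(log₁₀[0.00192/3.7 + 5.74/5319^0.9])² = 0.25/(log₁₀[0.000519 + 0.00254])² = 0.25/(-2.514)² = 0.03956.
Darcy-Weisbach: ΔP = f(L/D)(ρV²/2) = 0.03956·(924.7/0.5577)·(875·0.08371²/2) = 0.03956·1658·3.066 = 201.1 Pa.
Head loss h_f = ΔP/(ρg) = 201.1/(875·9.81) = 0.02343 m.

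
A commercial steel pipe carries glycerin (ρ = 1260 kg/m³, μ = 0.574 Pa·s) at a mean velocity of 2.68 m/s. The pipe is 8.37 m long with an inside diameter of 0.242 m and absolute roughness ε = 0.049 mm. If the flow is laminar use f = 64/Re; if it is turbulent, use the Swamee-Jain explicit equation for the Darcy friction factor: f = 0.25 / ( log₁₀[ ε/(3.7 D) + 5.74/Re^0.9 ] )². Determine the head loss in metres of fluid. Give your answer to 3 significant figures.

h_f ≈ 0.569 m

Reynolds number Re = ρVD/μ = 1260 · 2.68 · 0.242 / 0.574 = 1424.
Re < 2300 → laminar flow, so f = 64/Re = 64/1424 = 0.04495 (the turbulent correlation is not needed).
Darcy-Weisbach: ΔP = f(L/D)(ρV²/2) = 0.04495·(8.37/0.242)·(1260·2.68²/2) = 0.04495·34.59·4525 = 7035 Pa.
Head loss h_f = ΔP/(ρg) = 7035/(1260·9.81) = 0.569 m.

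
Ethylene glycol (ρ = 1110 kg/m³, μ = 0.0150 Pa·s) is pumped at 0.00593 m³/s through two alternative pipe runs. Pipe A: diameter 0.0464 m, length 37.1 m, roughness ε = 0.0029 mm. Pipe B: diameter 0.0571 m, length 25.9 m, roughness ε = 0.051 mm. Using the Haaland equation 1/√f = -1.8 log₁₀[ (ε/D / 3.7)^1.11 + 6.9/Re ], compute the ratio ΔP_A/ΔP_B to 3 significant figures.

ΔP_A/ΔP_B ≈ 3.70

Pipe A: V = Q/A = 0.00593/0.001691 = 3.507 m/s; Re = 1.204e+04; ε/D = 6.25e-05; Haaland → f = 0.02944; ΔP_A = f(L/D)(ρV²/2) = 1.607e+05 Pa.
Pipe B: V = Q/A = 0.00593/0.002561 = 2.316 m/s; Re = 9785; ε/D = 0.000893; Haaland → f = 0.0322; ΔP_B = f(L/D)(ρV²/2) = 4.347e+04 Pa.
ΔP_A/ΔP_B = 1.607e+05/4.347e+04 = 3.70.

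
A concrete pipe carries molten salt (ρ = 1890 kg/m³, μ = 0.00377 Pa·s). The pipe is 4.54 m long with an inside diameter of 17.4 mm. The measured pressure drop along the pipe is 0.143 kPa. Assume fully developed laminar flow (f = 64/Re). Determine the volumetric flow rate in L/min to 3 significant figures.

For laminar flow, f = 64/Re with Re = ρVD/μ, so Darcy-Weisbach reduces to ΔP = 32μLV/D². Solving for V: V = ΔP·D²/(32μL) = 143·(0.0174)²/(32·0.00377·4.54) = 0.07905 m/s.
Check: Re = ρVD/μ = 1890·0.07905·0.0174/0.00377 = 689.5 < 2300, so the laminar assumption holds.
Q = V·A = 0.07905·(π/4·0.0174²) = 1.88e-05 m³/s = 1.13 L/min.

Q ≈ 1.13 L/min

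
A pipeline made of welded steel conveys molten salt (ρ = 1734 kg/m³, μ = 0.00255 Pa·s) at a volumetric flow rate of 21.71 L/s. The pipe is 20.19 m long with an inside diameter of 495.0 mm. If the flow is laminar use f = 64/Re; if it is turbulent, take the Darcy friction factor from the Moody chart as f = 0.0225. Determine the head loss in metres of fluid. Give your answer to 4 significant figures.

h_f ≈ 5.953×10^-4 m

Q = 21.71 L/s = 21.71/1000 = 0.02171 m³/s.
Cross-sectional area A = πD²/4 = π(0.495)²/4 = 0.1924 m²; mean velocity V = Q/A = 0.02171/0.1924 = 0.1128 m/s.
Reynolds number Re = ρVD/μ = 1734 · 0.1128 · 0.495 / 0.00255 = 3.797e+04.
Re > 4000 → turbulent; use the Moody-chart value f = 0.0225.
Darcy-Weisbach: ΔP = f(L/D)(ρV²/2) = 0.0225·(20.19/0.495)·(1734·0.1128²/2) = 0.0225·40.79·11.03 = 10.13 Pa.
Head loss h_f = ΔP/(ρg) = 10.13/(1734·9.81) = 5.953×10^-4 m.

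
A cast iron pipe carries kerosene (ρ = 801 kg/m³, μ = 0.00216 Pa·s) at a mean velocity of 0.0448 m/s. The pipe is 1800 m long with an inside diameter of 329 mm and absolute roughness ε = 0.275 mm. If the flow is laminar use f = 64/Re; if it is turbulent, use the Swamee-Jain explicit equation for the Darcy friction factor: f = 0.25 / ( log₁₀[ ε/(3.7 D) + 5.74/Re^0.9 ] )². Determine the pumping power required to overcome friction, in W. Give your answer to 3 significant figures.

Reynolds number Re = ρVD/μ = 801 · 0.0448 · 0.329 / 0.00216 = 5466.
Re > 4000 → turbulent. Relative roughness ε/D = 0.000275/0.329 = 0.000836. Swamee-Jain: f = 0.25/(log₁₀[0.000836/3.7 + 5.74/5466^0.9])² = 0.25/(log₁₀[0.000226 + 0.00248])² = 0.25/(-2.567)² = 0.03793.
Darcy-Weisbach: ΔP = f(L/D)(ρV²/2) = 0.03793·(1800/0.329)·(801·0.0448²/2) = 0.03793·5471·0.8038 = 166.8 Pa.
Q = V·A = 0.0448·0.08501 = 0.003809 m³/s.
Pumping power P = QΔP = 0.003809·166.8 = 0.6354 W = 0.635 W.

P ≈ 0.635 W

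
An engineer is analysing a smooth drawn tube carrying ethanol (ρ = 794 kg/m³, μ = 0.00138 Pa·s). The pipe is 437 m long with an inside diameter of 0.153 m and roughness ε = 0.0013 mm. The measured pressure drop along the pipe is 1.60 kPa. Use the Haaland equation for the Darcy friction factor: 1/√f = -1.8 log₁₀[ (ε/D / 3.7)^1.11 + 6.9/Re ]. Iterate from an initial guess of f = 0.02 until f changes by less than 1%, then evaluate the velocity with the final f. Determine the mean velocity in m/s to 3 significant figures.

V ≈ 0.235 m/s

Rearranging Darcy-Weisbach: V = √(2·ΔP·D/(f·L·ρ)). With ε/D = 1.3e-06/0.153 = 8.5e-06, iterate starting from f = 0.02:
  f = 0.02 → V = √(2·1600·0.153/(0.02·437·794)) = 0.2656 m/s; Re = ρVD/μ = 2.338e+04; f → 0.02478
  f = 0.02478 → V = 0.2386 m/s; Re = 2.101e+04; f → 0.02545
  f = 0.02545 → V = 0.2355 m/s; Re = 2.073e+04; f → 0.02553
Converged (Δf/f < 1%). With the final f = 0.02553: V = √(2·1600·0.153/(0.02553·437·794)) = 0.2351 m/s.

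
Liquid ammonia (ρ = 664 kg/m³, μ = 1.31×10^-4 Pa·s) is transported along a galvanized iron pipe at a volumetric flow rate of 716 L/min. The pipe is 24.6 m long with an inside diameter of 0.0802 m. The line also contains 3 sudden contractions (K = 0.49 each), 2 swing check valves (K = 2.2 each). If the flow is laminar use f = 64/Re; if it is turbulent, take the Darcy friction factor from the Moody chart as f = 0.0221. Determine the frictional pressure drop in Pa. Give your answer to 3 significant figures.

ΔP ≈ 23400 Pa

Q = 716 L/min = 716/60000 = 0.01193 m³/s.
Cross-sectional area A = πD²/4 = π(0.0802)²/4 = 0.005052 m²; mean velocity V = Q/A = 0.01193/0.005052 = 2.362 m/s.
Reynolds number Re = ρVD/μ = 664 · 2.362 · 0.0802 / 0.000131 = 9.603e+05.
Re > 4000 → turbulent; use the Moody-chart value f = 0.0221.
Total minor-loss coefficient ΣK = 3·0.49 + 2·2.2 = 5.87.
ΔP = [f·L/D + ΣK]·(ρV²/2) = [0.0221·24.6/0.0802 + 5.87]·(664·2.362²/2) = [6.779 + 5.87]·1853 = 2.343e+04 Pa.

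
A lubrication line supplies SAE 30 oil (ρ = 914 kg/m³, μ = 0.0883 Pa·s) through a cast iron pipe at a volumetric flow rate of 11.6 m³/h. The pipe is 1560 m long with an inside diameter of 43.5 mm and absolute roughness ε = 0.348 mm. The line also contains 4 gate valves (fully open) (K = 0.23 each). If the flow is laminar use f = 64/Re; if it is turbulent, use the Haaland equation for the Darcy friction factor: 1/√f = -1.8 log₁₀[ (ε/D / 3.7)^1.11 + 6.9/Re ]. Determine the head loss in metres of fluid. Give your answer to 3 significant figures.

h_f ≈ 564 m

Q = 11.6 m³/h = 11.6/3600 = 0.003222 m³/s.
Cross-sectional area A = πD²/4 = π(0.0435)²/4 = 0.001486 m²; mean velocity V = Q/A = 0.003222/0.001486 = 2.168 m/s.
Reynolds number Re = ρVD/μ = 914 · 2.168 · 0.0435 / 0.0883 = 976.3.
Re < 2300 → laminar flow, so f = 64/Re = 64/976.3 = 0.06556 (the turbulent correlation is not needed).
Total minor-loss coefficient ΣK = 4·0.23 = 0.92.
ΔP = [f·L/D + ΣK]·(ρV²/2) = [0.06556·1560/0.0435 + 0.92]·(914·2.168²/2) = [2351 + 0.92]·2148 = 5.053e+06 Pa.
Head loss h_f = ΔP/(ρg) = 5.053e+06/(914·9.81) = 564 m.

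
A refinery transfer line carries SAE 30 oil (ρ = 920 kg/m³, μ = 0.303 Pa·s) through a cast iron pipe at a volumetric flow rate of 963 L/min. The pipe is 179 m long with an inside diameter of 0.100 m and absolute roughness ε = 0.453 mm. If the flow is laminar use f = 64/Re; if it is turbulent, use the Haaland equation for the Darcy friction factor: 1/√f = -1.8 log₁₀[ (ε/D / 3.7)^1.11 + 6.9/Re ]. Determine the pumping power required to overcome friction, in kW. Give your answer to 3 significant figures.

Q = 963 L/min = 963/60000 = 0.01605 m³/s.
Cross-sectional area A = πD²/4 = π(0.1)²/4 = 0.007854 m²; mean velocity V = Q/A = 0.01605/0.007854 = 2.044 m/s.
Reynolds number Re = ρVD/μ = 920 · 2.044 · 0.1 / 0.303 = 620.5.
Re < 2300 → laminar flow, so f = 64/Re = 64/620.5 = 0.1031 (the turbulent correlation is not needed).
Darcy-Weisbach: ΔP = f(L/D)(ρV²/2) = 0.1031·(179/0.1)·(920·2.044²/2) = 0.1031·1790·1921 = 3.547e+05 Pa.
Pumping power P = QΔP = 0.01605·3.547e+05 = 5693 W = 5.69 kW.

P ≈ 5.69 kW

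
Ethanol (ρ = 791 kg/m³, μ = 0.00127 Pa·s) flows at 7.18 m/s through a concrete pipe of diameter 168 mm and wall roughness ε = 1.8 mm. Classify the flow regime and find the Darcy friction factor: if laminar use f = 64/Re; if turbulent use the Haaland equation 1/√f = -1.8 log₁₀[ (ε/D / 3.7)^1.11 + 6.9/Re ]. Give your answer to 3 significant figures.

Re = ρVD/μ = 791·7.18·0.168/0.00127 = 7.513e+05.
Re > 4000 → turbulent. ε/D = 0.0018/0.168 = 0.0107; Haaland: 1/√f = -1.8 log₁₀[0.00152 + 9.18e-06] = 5.067, so f = 0.03895.

f ≈ 0.0390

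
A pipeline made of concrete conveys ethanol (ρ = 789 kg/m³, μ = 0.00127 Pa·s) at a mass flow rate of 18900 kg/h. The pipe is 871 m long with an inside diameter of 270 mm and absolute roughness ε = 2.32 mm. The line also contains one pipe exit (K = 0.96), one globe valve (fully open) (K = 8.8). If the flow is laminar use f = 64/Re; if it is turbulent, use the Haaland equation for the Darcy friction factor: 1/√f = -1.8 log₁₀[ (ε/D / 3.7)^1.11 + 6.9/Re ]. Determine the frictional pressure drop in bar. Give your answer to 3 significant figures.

ṁ = 18900 kg/h = 18900/3600 = 5.25 kg/s.
A = πD²/4 = π(0.27)²/4 = 0.05726 m²; mean velocity V = ṁ/(ρA) = 5.25/(789 · 0.05726) = 0.1162 m/s.
Reynolds number Re = ρVD/μ = 789 · 0.1162 · 0.27 / 0.00127 = 1.949e+04.
Re > 4000 → turbulent. Relative roughness ε/D = 0.00232/0.27 = 0.00859. Haaland: 1/√f = -1.8 log₁₀[(0.00859/3.7)^1.11 + 6.9/1.949e+04] = -1.8 log₁₀[0.00119 + 0.000354] = 5.06, so f = 0.03906.
Total minor-loss coefficient ΣK = 1·0.96 + 1·8.8 = 9.76.
ΔP = [f·L/D + ΣK]·(ρV²/2) = [0.03906·871/0.27 + 9.76]·(789·0.1162²/2) = [126 + 9.76]·5.328 = 723.4 Pa.
ΔP = 723.4 Pa = 0.00723 bar.

ΔP ≈ 0.00723 bar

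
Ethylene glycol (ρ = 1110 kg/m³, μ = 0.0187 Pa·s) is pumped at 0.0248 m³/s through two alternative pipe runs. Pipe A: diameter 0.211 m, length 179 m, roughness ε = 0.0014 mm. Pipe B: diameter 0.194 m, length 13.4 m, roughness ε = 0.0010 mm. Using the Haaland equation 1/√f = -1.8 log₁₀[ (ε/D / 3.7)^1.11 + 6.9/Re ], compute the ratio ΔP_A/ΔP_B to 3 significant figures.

Pipe A: V = Q/A = 0.0248/0.03497 = 0.7092 m/s; Re = 8883; ε/D = 6.64e-06; Haaland → f = 0.03192; ΔP_A = f(L/D)(ρV²/2) = 7560 Pa.
Pipe B: V = Q/A = 0.0248/0.02956 = 0.839 m/s; Re = 9661; ε/D = 5.15e-06; Haaland → f = 0.03118; ΔP_B = f(L/D)(ρV²/2) = 841.5 Pa.
ΔP_A/ΔP_B = 7560/841.5 = 8.98.

ΔP_A/ΔP_B ≈ 8.98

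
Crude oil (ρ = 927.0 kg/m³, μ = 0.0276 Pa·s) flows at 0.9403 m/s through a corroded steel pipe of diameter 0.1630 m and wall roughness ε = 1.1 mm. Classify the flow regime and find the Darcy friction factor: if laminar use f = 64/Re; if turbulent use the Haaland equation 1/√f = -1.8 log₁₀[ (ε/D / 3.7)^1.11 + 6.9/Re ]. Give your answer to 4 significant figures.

Re = ρVD/μ = 927·0.9403·0.163/0.0276 = 5148.
Re > 4000 → turbulent. ε/D = 0.0011/0.163 = 0.00675; Haaland: 1/√f = -1.8 log₁₀[0.000911 + 0.00134] = 4.765, so f = 0.04403.

f ≈ 0.04403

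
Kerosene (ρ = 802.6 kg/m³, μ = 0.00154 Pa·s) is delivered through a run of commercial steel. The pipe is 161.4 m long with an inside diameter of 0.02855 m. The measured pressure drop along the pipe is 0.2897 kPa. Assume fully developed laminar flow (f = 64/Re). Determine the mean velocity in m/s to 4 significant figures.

For laminar flow, f = 64/Re with Re = ρVD/μ, so Darcy-Weisbach reduces to ΔP = 32μLV/D². Solving for V: V = ΔP·D²/(32μL) = 289.7·(0.02855)²/(32·0.00154·161.4) = 0.02969 m/s.
Check: Re = ρVD/μ = 802.6·0.02969·0.02855/0.00154 = 441.7 < 2300, so the laminar assumption holds.

V ≈ 0.02969 m/s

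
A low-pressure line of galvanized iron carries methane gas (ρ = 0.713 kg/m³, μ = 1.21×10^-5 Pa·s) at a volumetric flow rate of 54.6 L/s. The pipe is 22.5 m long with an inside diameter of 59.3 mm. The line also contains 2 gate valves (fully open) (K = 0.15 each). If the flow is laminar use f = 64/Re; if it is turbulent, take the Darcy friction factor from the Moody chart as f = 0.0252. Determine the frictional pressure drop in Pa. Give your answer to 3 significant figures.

ΔP ≈ 1370 Pa

Q = 54.6 L/s = 54.6/1000 = 0.0546 m³/s.
Cross-sectional area A = πD²/4 = π(0.0593)²/4 = 0.002762 m²; mean velocity V = Q/A = 0.0546/0.002762 = 19.77 m/s.
Reynolds number Re = ρVD/μ = 0.713 · 19.77 · 0.0593 / 1.21e-05 = 6.908e+04.
Re > 4000 → turbulent; use the Moody-chart value f = 0.0252.
Total minor-loss coefficient ΣK = 2·0.15 = 0.3.
ΔP = [f·L/D + ΣK]·(ρV²/2) = [0.0252·22.5/0.0593 + 0.3]·(0.713·19.77²/2) = [9.562 + 0.3]·139.3 = 1374 Pa.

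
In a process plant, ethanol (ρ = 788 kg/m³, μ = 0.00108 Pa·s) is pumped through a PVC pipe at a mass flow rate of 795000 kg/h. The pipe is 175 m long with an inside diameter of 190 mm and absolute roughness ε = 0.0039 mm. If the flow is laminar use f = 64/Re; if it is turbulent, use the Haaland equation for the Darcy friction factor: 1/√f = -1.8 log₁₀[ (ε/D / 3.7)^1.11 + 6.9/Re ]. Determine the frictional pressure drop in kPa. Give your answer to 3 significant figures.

ΔP ≈ 407 kPa

ṁ = 795000 kg/h = 795000/3600 = 220.8 kg/s.
A = πD²/4 = π(0.19)²/4 = 0.02835 m²; mean velocity V = ṁ/(ρA) = 220.8/(788 · 0.02835) = 9.884 m/s.
Reynolds number Re = ρVD/μ = 788 · 9.884 · 0.19 / 0.00108 = 1.37e+06.
Re > 4000 → turbulent. Relative roughness ε/D = 3.9e-06/0.19 = 2.05e-05. Haaland: 1/√f = -1.8 log₁₀[(2.05e-05/3.7)^1.11 + 6.9/1.37e+06] = -1.8 log₁₀[1.47e-06 + 5.04e-06] = 9.337, so f = 0.01147.
Darcy-Weisbach: ΔP = f(L/D)(ρV²/2) = 0.01147·(175/0.19)·(788·9.884²/2) = 0.01147·921.1·3.849e+04 = 4.067e+05 Pa.
ΔP = 4.067e+05 Pa = 407 kPa.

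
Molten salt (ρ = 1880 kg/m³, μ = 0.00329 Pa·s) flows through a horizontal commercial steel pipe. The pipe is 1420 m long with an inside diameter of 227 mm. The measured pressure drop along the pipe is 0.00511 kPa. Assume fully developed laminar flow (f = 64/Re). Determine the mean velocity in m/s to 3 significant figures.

For laminar flow, f = 64/Re with Re = ρVD/μ, so Darcy-Weisbach reduces to ΔP = 32μLV/D². Solving for V: V = ΔP·D²/(32μL) = 5.11·(0.227)²/(32·0.00329·1420) = 0.001761 m/s.
Check: Re = ρVD/μ = 1880·0.001761·0.227/0.00329 = 228.5 < 2300, so the laminar assumption holds.

V ≈ 0.00176 m/s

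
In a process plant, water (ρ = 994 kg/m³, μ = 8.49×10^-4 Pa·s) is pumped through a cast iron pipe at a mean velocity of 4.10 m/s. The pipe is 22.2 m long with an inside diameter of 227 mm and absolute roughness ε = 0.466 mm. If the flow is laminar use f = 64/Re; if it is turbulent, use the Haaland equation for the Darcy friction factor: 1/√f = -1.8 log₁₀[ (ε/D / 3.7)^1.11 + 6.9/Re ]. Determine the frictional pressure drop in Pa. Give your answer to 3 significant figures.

Reynolds number Re = ρVD/μ = 994 · 4.1 · 0.227 / 0.000849 = 1.09e+06.
Re > 4000 → turbulent. Relative roughness ε/D = 0.000466/0.227 = 0.00205. Haaland: 1/√f = -1.8 log₁₀[(0.00205/3.7)^1.11 + 6.9/1.09e+06] = -1.8 log₁₀[0.000243 + 6.33e-06] = 6.485, so f = 0.02378.
Darcy-Weisbach: ΔP = f(L/D)(ρV²/2) = 0.02378·(22.2/0.227)·(994·4.1²/2) = 0.02378·97.8·8355 = 1.943e+04 Pa.

ΔP ≈ 19400 Pa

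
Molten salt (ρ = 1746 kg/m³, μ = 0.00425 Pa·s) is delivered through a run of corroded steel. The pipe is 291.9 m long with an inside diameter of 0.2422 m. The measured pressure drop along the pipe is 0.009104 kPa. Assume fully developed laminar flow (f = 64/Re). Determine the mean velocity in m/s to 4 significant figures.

For laminar flow, f = 64/Re with Re = ρVD/μ, so Darcy-Weisbach reduces to ΔP = 32μLV/D². Solving for V: V = ΔP·D²/(32μL) = 9.104·(0.2422)²/(32·0.00425·291.9) = 0.01345 m/s.
Check: Re = ρVD/μ = 1746·0.01345·0.2422/0.00425 = 1339 < 2300, so the laminar assumption holds.

V ≈ 0.01345 m/s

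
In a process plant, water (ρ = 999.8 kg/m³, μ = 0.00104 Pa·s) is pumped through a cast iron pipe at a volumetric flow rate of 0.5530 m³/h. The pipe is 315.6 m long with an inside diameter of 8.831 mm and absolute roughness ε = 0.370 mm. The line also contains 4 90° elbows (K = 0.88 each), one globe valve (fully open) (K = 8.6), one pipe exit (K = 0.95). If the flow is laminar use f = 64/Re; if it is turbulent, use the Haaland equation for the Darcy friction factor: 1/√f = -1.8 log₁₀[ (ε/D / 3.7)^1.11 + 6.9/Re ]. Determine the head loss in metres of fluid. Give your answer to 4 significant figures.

Q = 0.5530 m³/h = 0.5530/3600 = 0.0001536 m³/s.
Cross-sectional area A = πD²/4 = π(0.008831)²/4 = 6.125e-05 m²; mean velocity V = Q/A = 0.0001536/6.125e-05 = 2.508 m/s.
Reynolds number Re = ρVD/μ = 999.8 · 2.508 · 0.008831 / 0.00104 = 2.129e+04.
Re > 4000 → turbulent. Relative roughness ε/D = 0.00037/0.008831 = 0.0419. Haaland: 1/√f = -1.8 log₁₀[(0.0419/3.7)^1.11 + 6.9/2.129e+04] = -1.8 log₁₀[0.00692 + 0.000324] = 3.852, so f = 0.06738.
Total minor-loss coefficient ΣK = 4·0.88 + 1·8.6 + 1·0.95 = 13.1.
ΔP = [f·L/D + ΣK]·(ρV²/2) = [0.06738·315.6/0.008831 + 13.1]·(999.8·2.508²/2) = [2408 + 13.1]·3144 = 7.613e+06 Pa.
Head loss h_f = ΔP/(ρg) = 7.613e+06/(999.8·9.81) = 776.2 m.

h_f ≈ 776.2 m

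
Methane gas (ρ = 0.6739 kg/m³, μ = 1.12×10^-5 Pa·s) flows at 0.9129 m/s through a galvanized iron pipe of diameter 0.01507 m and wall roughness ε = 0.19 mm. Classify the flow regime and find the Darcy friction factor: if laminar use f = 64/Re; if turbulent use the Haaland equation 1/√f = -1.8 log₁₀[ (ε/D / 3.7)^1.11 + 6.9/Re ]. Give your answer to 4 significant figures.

Re = ρVD/μ = 0.6739·0.9129·0.01507/1.12e-05 = 827.8.
Re < 2300 → laminar, so f = 64/Re = 0.07732 (roughness is irrelevant in laminar flow).

f ≈ 0.07732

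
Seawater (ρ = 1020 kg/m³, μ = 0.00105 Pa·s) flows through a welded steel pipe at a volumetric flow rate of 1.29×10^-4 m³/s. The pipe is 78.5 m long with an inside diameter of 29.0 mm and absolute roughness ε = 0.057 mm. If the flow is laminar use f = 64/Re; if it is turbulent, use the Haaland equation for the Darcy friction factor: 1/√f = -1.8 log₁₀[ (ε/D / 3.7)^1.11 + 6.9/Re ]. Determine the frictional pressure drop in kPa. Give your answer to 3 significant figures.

ΔP ≈ 2.03 kPa

Cross-sectional area A = πD²/4 = π(0.029)²/4 = 0.0006605 m²; mean velocity V = Q/A = 0.000129/0.0006605 = 0.1953 m/s.
Reynolds number Re = ρVD/μ = 1020 · 0.1953 · 0.029 / 0.00105 = 5502.
Re > 4000 → turbulent. Relative roughness ε/D = 5.7e-05/0.029 = 0.00197. Haaland: 1/√f = -1.8 log₁₀[(0.00197/3.7)^1.11 + 6.9/5502] = -1.8 log₁₀[0.000232 + 0.00125] = 5.09, so f = 0.03859.
Darcy-Weisbach: ΔP = f(L/D)(ρV²/2) = 0.03859·(78.5/0.029)·(1020·0.1953²/2) = 0.03859·2707·19.45 = 2032 Pa.
ΔP = 2032 Pa = 2.03 kPa.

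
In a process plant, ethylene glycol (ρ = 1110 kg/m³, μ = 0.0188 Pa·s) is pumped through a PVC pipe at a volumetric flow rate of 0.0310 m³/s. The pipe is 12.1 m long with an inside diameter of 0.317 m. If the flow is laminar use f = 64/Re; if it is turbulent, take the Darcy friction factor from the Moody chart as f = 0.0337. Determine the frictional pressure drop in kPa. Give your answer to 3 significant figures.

ΔP ≈ 0.110 kPa

Cross-sectional area A = πD²/4 = π(0.317)²/4 = 0.07892 m²; mean velocity V = Q/A = 0.031/0.07892 = 0.3928 m/s.
Reynolds number Re = ρVD/μ = 1110 · 0.3928 · 0.317 / 0.0188 = 7352.
Re > 4000 → turbulent; use the Moody-chart value f = 0.0337.
Darcy-Weisbach: ΔP = f(L/D)(ρV²/2) = 0.0337·(12.1/0.317)·(1110·0.3928²/2) = 0.0337·38.17·85.62 = 110.1 Pa.
ΔP = 110.1 Pa = 0.110 kPa.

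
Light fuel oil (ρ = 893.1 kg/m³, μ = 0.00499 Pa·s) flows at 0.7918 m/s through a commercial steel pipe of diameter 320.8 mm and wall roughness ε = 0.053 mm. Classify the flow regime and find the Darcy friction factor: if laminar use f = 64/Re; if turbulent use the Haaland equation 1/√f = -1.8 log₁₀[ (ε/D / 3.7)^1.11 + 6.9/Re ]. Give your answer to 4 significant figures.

f ≈ 0.02162

Re = ρVD/μ = 893.1·0.7918·0.3208/0.00499 = 4.546e+04.
Re > 4000 → turbulent. ε/D = 5.3e-05/0.3208 = 0.000165; Haaland: 1/√f = -1.8 log₁₀[1.48e-05 + 0.000152] = 6.801, so f = 0.02162.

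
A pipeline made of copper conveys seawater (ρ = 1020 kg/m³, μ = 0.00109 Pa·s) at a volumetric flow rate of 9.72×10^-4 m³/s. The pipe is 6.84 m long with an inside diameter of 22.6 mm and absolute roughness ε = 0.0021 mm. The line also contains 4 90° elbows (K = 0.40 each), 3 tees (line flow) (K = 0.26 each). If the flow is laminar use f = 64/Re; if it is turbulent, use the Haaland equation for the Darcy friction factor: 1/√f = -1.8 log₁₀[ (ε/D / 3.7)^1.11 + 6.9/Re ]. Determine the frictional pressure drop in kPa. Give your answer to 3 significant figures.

Cross-sectional area A = πD²/4 = π(0.0226)²/4 = 0.0004011 m²; mean velocity V = Q/A = 0.000972/0.0004011 = 2.423 m/s.
Reynolds number Re = ρVD/μ = 1020 · 2.423 · 0.0226 / 0.00109 = 5.124e+04.
Re > 4000 → turbulent. Relative roughness ε/D = 2.1e-06/0.0226 = 9.29e-05. Haaland: 1/√f = -1.8 log₁₀[(9.29e-05/3.7)^1.11 + 6.9/5.124e+04] = -1.8 log₁₀[7.83e-06 + 0.000135] = 6.923, so f = 0.02086.
Total minor-loss coefficient ΣK = 4·0.4 + 3·0.26 = 2.38.
ΔP = [f·L/D + ΣK]·(ρV²/2) = [0.02086·6.84/0.0226 + 2.38]·(1020·2.423²/2) = [6.314 + 2.38]·2994 = 2.603e+04 Pa.
ΔP = 2.603e+04 Pa = 26.0 kPa.

ΔP ≈ 26.0 kPa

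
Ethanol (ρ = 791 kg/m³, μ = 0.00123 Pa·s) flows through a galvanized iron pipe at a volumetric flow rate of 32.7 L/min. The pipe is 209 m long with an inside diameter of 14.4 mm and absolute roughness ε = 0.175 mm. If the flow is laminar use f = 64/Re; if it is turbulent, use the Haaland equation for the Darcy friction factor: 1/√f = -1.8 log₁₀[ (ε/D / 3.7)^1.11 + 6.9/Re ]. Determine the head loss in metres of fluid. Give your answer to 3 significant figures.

Q = 32.7 L/min = 32.7/60000 = 0.000545 m³/s.
Cross-sectional area A = πD²/4 = π(0.0144)²/4 = 0.0001629 m²; mean velocity V = Q/A = 0.000545/0.0001629 = 3.346 m/s.
Reynolds number Re = ρVD/μ = 791 · 3.346 · 0.0144 / 0.00123 = 3.099e+04.
Re > 4000 → turbulent. Relative roughness ε/D = 0.000175/0.0144 = 0.0122. Haaland: 1/√f = -1.8 log₁₀[(0.0122/3.7)^1.11 + 6.9/3.099e+04] = -1.8 log₁₀[0.00175 + 0.000223] = 4.869, so f = 0.04219.
Darcy-Weisbach: ΔP = f(L/D)(ρV²/2) = 0.04219·(209/0.0144)·(791·3.346²/2) = 0.04219·1.451e+04·4429 = 2.712e+06 Pa.
Head loss h_f = ΔP/(ρg) = 2.712e+06/(791·9.81) = 350 m.

h_f ≈ 350 m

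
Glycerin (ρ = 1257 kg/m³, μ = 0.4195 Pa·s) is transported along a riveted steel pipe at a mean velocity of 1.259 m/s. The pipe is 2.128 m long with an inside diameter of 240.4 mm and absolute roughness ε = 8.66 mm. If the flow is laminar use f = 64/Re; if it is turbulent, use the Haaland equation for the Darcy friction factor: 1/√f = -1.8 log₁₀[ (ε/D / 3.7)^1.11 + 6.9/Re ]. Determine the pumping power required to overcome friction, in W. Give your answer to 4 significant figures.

Reynolds number Re = ρVD/μ = 1257 · 1.259 · 0.2404 / 0.419 = 906.9.
Re < 2300 → laminar flow, so f = 64/Re = 64/906.9 = 0.07057 (the turbulent correlation is not needed).
Darcy-Weisbach: ΔP = f(L/D)(ρV²/2) = 0.07057·(2.128/0.2404)·(1257·1.259²/2) = 0.07057·8.852·996.2 = 622.3 Pa.
Q = V·A = 1.259·0.04539 = 0.05715 m³/s.
Pumping power P = QΔP = 0.05715·622.3 = 35.563 W = 35.56 W.

P ≈ 35.56 W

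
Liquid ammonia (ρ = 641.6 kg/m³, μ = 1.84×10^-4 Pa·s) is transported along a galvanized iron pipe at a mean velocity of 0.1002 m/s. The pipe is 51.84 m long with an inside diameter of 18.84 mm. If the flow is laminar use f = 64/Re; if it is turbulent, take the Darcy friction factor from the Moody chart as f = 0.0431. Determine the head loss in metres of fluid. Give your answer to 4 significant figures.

h_f ≈ 0.06069 m

Reynolds number Re = ρVD/μ = 641.6 · 0.1002 · 0.01884 / 0.000184 = 6583.
Re > 4000 → turbulent; use the Moody-chart value f = 0.0431.
Darcy-Weisbach: ΔP = f(L/D)(ρV²/2) = 0.0431·(51.84/0.01884)·(641.6·0.1002²/2) = 0.0431·2752·3.221 = 382 Pa.
Head loss h_f = ΔP/(ρg) = 382/(641.6·9.81) = 0.06069 m.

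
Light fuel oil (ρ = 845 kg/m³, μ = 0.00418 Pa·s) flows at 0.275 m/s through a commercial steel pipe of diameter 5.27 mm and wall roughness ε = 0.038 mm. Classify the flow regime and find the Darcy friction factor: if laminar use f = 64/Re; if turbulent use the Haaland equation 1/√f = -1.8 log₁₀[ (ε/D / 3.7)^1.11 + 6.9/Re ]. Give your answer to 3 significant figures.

Re = ρVD/μ = 845·0.275·0.00527/0.00418 = 293.
Re < 2300 → laminar, so f = 64/Re = 0.2185 (roughness is irrelevant in laminar flow).

f ≈ 0.218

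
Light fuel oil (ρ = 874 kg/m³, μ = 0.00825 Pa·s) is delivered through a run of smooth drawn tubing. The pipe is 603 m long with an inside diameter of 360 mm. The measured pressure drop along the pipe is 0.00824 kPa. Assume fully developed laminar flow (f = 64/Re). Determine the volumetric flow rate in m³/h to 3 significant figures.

For laminar flow, f = 64/Re with Re = ρVD/μ, so Darcy-Weisbach reduces to ΔP = 32μLV/D². Solving for V: V = ΔP·D²/(32μL) = 8.24·(0.36)²/(32·0.00825·603) = 0.006708 m/s.
Check: Re = ρVD/μ = 874·0.006708·0.36/0.00825 = 255.8 < 2300, so the laminar assumption holds.
Q = V·A = 0.006708·(π/4·0.36²) = 0.0006828 m³/s = 2.46 m³/h.

Q ≈ 2.46 m³/h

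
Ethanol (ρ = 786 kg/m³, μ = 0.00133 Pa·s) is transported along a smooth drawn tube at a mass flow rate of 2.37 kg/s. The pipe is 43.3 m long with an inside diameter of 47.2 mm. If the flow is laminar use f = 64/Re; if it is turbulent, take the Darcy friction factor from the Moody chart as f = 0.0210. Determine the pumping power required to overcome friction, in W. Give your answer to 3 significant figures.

A = πD²/4 = π(0.0472)²/4 = 0.00175 m²; mean velocity V = ṁ/(ρA) = 2.37/(786 · 0.00175) = 1.723 m/s.
Reynolds number Re = ρVD/μ = 786 · 1.723 · 0.0472 / 0.00133 = 4.807e+04.
Re > 4000 → turbulent; use the Moody-chart value f = 0.0210.
Darcy-Weisbach: ΔP = f(L/D)(ρV²/2) = 0.021·(43.3/0.0472)·(786·1.723²/2) = 0.021·917.4·1167 = 2.248e+04 Pa.
Q = ṁ/ρ = 2.37/786 = 0.003015 m³/s.
Pumping power P = QΔP = 0.003015·2.248e+04 = 67.79 W = 67.8 W.

P ≈ 67.8 W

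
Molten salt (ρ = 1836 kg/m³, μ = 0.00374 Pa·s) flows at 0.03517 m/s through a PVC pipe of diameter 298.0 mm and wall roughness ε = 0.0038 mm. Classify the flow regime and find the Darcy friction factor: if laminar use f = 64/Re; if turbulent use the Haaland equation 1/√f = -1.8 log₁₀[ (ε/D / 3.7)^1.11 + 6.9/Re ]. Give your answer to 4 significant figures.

Re = ρVD/μ = 1836·0.03517·0.298/0.00374 = 5145.
Re > 4000 → turbulent. ε/D = 3.8e-06/0.298 = 1.28e-05; Haaland: 1/√f = -1.8 log₁₀[8.64e-07 + 0.00134] = 5.17, so f = 0.03741.

f ≈ 0.03741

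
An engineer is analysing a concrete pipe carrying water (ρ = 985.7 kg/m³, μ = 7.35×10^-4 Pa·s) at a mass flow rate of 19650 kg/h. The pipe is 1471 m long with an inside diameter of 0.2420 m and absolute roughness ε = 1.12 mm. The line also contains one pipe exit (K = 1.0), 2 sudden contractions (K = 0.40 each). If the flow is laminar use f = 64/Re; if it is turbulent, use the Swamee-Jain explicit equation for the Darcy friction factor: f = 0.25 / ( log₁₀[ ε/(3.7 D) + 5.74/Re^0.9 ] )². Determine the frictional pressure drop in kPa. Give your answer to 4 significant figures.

ΔP ≈ 1.421 kPa

ṁ = 19650 kg/h = 19650/3600 = 5.458 kg/s.
A = πD²/4 = π(0.242)²/4 = 0.046 m²; mean velocity V = ṁ/(ρA) = 5.458/(985.7 · 0.046) = 0.1204 m/s.
Reynolds number Re = ρVD/μ = 985.7 · 0.1204 · 0.242 / 0.000735 = 3.907e+04.
Re > 4000 → turbulent. Relative roughness ε/D = 0.00112/0.242 = 0.00463. Swamee-Jain: f = 0.25/(log₁₀[0.00463/3.7 + 5.74/3.907e+04^0.9])² = 0.25/(log₁₀[0.00125 + 0.000423])² = 0.25/(-2.776)² = 0.03243.
Total minor-loss coefficient ΣK = 1·1 + 2·0.4 = 1.8.
ΔP = [f·L/D + ΣK]·(ρV²/2) = [0.03243·1471/0.242 + 1.8]·(985.7·0.1204²/2) = [197.2 + 1.8]·7.143 = 1421 Pa.
ΔP = 1421 Pa = 1.421 kPa.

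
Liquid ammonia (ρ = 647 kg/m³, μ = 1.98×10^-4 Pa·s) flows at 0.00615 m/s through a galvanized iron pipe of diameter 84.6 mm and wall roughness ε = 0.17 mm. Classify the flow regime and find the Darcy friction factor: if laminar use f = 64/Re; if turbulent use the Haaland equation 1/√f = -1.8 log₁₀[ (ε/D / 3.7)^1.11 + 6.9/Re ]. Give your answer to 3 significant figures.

Re = ρVD/μ = 647·0.00615·0.0846/0.000198 = 1700.
Re < 2300 → laminar, so f = 64/Re = 0.03764 (roughness is irrelevant in laminar flow).

f ≈ 0.0376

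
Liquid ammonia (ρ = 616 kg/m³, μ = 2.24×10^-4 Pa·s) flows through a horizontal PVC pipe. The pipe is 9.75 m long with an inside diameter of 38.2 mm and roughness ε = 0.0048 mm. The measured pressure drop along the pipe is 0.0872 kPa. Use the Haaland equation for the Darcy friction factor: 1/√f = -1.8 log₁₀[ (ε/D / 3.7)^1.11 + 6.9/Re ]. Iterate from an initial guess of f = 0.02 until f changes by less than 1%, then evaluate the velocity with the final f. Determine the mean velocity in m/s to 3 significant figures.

Rearranging Darcy-Weisbach: V = √(2·ΔP·D/(f·L·ρ)). With ε/D = 4.8e-06/0.0382 = 0.000126, iterate starting from f = 0.02:
  f = 0.02 → V = √(2·87.2·0.0382/(0.02·9.75·616)) = 0.2355 m/s; Re = ρVD/μ = 2.474e+04; f → 0.02466
  f = 0.02466 → V = 0.2121 m/s; Re = 2.228e+04; f → 0.02528
  f = 0.02528 → V = 0.2095 m/s; Re = 2.2e+04; f → 0.02536
Converged (Δf/f < 1%). With the final f = 0.02536: V = √(2·87.2·0.0382/(0.02536·9.75·616)) = 0.2091 m/s.

V ≈ 0.209 m/s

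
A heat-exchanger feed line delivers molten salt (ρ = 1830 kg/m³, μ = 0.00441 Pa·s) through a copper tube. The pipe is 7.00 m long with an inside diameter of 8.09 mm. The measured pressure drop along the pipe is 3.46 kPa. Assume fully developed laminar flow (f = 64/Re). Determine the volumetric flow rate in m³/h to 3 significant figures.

Q ≈ 0.0424 m³/h

For laminar flow, f = 64/Re with Re = ρVD/μ, so Darcy-Weisbach reduces to ΔP = 32μLV/D². Solving for V: V = ΔP·D²/(32μL) = 3460·(0.00809)²/(32·0.00441·7) = 0.2292 m/s.
Check: Re = ρVD/μ = 1830·0.2292·0.00809/0.00441 = 769.6 < 2300, so the laminar assumption holds.
Q = V·A = 0.2292·(π/4·0.00809²) = 1.178e-05 m³/s = 0.0424 m³/h.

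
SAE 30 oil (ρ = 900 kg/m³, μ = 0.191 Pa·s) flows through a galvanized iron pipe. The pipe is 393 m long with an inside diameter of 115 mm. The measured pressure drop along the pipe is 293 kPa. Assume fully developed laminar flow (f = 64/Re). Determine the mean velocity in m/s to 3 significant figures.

V ≈ 1.61 m/s

For laminar flow, f = 64/Re with Re = ρVD/μ, so Darcy-Weisbach reduces to ΔP = 32μLV/D². Solving for V: V = ΔP·D²/(32μL) = 2.93e+05·(0.115)²/(32·0.191·393) = 1.613 m/s.
Check: Re = ρVD/μ = 900·1.613·0.115/0.191 = 874.2 < 2300, so the laminar assumption holds.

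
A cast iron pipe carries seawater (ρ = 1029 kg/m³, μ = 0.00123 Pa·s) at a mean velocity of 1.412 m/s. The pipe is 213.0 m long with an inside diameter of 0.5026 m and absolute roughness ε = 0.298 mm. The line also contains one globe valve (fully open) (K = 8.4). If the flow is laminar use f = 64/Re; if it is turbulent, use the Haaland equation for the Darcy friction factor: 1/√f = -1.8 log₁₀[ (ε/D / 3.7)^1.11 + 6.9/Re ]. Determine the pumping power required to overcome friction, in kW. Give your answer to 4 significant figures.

P ≈ 4.610 kW

Reynolds number Re = ρVD/μ = 1029 · 1.412 · 0.5026 / 0.00123 = 5.937e+05.
Re > 4000 → turbulent. Relative roughness ε/D = 0.000298/0.5026 = 0.000593. Haaland: 1/√f = -1.8 log₁₀[(0.000593/3.7)^1.11 + 6.9/5.937e+05] = -1.8 log₁₀[6.13e-05 + 1.16e-05] = 7.447, so f = 0.01803.
Total minor-loss coefficient ΣK = 1·8.4 = 8.4.
ΔP = [f·L/D + ΣK]·(ρV²/2) = [0.01803·213/0.5026 + 8.4]·(1029·1.412²/2) = [7.642 + 8.4]·1026 = 1.646e+04 Pa.
Q = V·A = 1.412·0.1984 = 0.2801 m³/s.
Pumping power P = QΔP = 0.2801·1.646e+04 = 4609.7 W = 4.610 kW.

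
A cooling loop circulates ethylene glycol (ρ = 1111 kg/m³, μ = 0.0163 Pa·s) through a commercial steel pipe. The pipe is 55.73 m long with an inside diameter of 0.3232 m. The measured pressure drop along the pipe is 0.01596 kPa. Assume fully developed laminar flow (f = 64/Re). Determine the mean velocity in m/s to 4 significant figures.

V ≈ 0.05735 m/s

For laminar flow, f = 64/Re with Re = ρVD/μ, so Darcy-Weisbach reduces to ΔP = 32μLV/D². Solving for V: V = ΔP·D²/(32μL) = 15.96·(0.3232)²/(32·0.0163·55.73) = 0.05735 m/s.
Check: Re = ρVD/μ = 1111·0.05735·0.3232/0.0163 = 1263 < 2300, so the laminar assumption holds.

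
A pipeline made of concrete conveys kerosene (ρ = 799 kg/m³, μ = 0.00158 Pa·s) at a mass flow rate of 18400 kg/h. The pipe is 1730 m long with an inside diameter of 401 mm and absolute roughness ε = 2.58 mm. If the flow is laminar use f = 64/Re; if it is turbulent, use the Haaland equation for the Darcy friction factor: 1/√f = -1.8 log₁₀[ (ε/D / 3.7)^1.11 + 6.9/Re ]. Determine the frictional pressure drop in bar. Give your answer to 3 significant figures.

ṁ = 18400 kg/h = 18400/3600 = 5.111 kg/s.
A = πD²/4 = π(0.401)²/4 = 0.1263 m²; mean velocity V = ṁ/(ρA) = 5.111/(799 · 0.1263) = 0.05065 m/s.
Reynolds number Re = ρVD/μ = 799 · 0.05065 · 0.401 / 0.00158 = 1.027e+04.
Re > 4000 → turbulent. Relative roughness ε/D = 0.00258/0.401 = 0.00643. Haaland: 1/√f = -1.8 log₁₀[(0.00643/3.7)^1.11 + 6.9/1.027e+04] = -1.8 log₁₀[0.000864 + 0.000672] = 5.064, so f = 0.03899.
Darcy-Weisbach: ΔP = f(L/D)(ρV²/2) = 0.03899·(1730/0.401)·(799·0.05065²/2) = 0.03899·4314·1.025 = 172.4 Pa.
ΔP = 172.4 Pa = 0.00172 bar.

ΔP ≈ 0.00172 bar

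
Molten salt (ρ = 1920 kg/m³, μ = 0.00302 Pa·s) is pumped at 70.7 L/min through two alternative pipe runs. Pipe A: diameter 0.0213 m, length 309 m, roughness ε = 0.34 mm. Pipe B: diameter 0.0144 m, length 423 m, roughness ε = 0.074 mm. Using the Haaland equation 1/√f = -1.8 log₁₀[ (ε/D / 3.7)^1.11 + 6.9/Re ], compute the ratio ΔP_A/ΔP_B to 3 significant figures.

Pipe A: V = Q/A = 0.001178/0.0003563 = 3.307 m/s; Re = 4.478e+04; ε/D = 0.016; Haaland → f = 0.04573; ΔP_A = f(L/D)(ρV²/2) = 6.965e+06 Pa.
Pipe B: V = Q/A = 0.001178/0.0001629 = 7.235 m/s; Re = 6.624e+04; ε/D = 0.00514; Haaland → f = 0.03193; ΔP_B = f(L/D)(ρV²/2) = 4.713e+07 Pa.
ΔP_A/ΔP_B = 6.965e+06/4.713e+07 = 0.148.

ΔP_A/ΔP_B ≈ 0.148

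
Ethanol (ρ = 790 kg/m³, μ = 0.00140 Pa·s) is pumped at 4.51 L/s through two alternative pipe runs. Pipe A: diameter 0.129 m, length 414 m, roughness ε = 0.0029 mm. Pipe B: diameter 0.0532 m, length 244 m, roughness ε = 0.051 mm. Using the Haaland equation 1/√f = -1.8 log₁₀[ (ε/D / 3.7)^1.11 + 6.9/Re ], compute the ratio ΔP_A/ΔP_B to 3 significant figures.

Pipe A: V = Q/A = 0.00451/0.01307 = 0.3451 m/s; Re = 2.512e+04; ε/D = 2.25e-05; Haaland → f = 0.02437; ΔP_A = f(L/D)(ρV²/2) = 3679 Pa.
Pipe B: V = Q/A = 0.00451/0.002223 = 2.029 m/s; Re = 6.091e+04; ε/D = 0.000959; Haaland → f = 0.02301; ΔP_B = f(L/D)(ρV²/2) = 1.716e+05 Pa.
ΔP_A/ΔP_B = 3679/1.716e+05 = 0.0214.

ΔP_A/ΔP_B ≈ 0.0214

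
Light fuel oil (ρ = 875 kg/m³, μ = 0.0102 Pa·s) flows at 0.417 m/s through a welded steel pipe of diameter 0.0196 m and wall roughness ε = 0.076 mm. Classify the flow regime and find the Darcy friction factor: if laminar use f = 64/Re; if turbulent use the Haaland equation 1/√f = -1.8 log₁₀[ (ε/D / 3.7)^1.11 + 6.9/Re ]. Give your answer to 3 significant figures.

f ≈ 0.0913

Re = ρVD/μ = 875·0.417·0.0196/0.0102 = 701.1.
Re < 2300 → laminar, so f = 64/Re = 0.09128 (roughness is irrelevant in laminar flow).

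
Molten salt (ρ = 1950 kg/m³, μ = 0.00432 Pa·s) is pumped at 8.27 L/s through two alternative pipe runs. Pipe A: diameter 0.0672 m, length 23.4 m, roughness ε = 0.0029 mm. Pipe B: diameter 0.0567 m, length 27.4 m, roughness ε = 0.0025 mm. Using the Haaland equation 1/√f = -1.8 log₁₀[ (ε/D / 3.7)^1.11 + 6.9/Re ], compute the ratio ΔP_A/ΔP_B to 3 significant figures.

Pipe A: V = Q/A = 0.00827/0.003547 = 2.332 m/s; Re = 7.073e+04; ε/D = 4.32e-05; Haaland → f = 0.01933; ΔP_A = f(L/D)(ρV²/2) = 3.568e+04 Pa.
Pipe B: V = Q/A = 0.00827/0.002525 = 3.275 m/s; Re = 8.383e+04; ε/D = 4.41e-05; Haaland → f = 0.01866; ΔP_B = f(L/D)(ρV²/2) = 9.432e+04 Pa.
ΔP_A/ΔP_B = 3.568e+04/9.432e+04 = 0.378.

ΔP_A/ΔP_B ≈ 0.378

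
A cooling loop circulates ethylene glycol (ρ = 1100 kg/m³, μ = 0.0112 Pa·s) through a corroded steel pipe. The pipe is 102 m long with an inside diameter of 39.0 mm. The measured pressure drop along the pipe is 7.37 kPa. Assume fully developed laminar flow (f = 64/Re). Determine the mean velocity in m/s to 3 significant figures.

For laminar flow, f = 64/Re with Re = ρVD/μ, so Darcy-Weisbach reduces to ΔP = 32μLV/D². Solving for V: V = ΔP·D²/(32μL) = 7370·(0.039)²/(32·0.0112·102) = 0.3066 m/s.
Check: Re = ρVD/μ = 1100·0.3066·0.039/0.0112 = 1175 < 2300, so the laminar assumption holds.

V ≈ 0.307 m/s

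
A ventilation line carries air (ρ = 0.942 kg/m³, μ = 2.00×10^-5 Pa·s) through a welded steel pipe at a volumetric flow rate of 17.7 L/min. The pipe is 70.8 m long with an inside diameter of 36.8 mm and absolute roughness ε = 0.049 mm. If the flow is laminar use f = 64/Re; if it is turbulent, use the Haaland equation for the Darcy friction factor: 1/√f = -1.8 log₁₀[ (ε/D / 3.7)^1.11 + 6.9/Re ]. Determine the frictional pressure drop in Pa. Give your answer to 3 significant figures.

ΔP ≈ 9.28 Pa

Q = 17.7 L/min = 17.7/60000 = 0.000295 m³/s.
Cross-sectional area A = πD²/4 = π(0.0368)²/4 = 0.001064 m²; mean velocity V = Q/A = 0.000295/0.001064 = 0.2774 m/s.
Reynolds number Re = ρVD/μ = 0.942 · 0.2774 · 0.0368 / 2e-05 = 480.7.
Re < 2300 → laminar flow, so f = 64/Re = 64/480.7 = 0.1331 (the turbulent correlation is not needed).
Darcy-Weisbach: ΔP = f(L/D)(ρV²/2) = 0.1331·(70.8/0.0368)·(0.942·0.2774²/2) = 0.1331·1924·0.03623 = 9.28 Pa.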